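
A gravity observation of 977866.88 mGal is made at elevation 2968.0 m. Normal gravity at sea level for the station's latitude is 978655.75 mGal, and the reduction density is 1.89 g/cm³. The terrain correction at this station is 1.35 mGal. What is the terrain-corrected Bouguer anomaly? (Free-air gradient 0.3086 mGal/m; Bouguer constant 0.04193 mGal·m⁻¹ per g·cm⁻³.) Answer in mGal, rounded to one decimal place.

Free-air correction = 0.3086 × 2968.0 = 915.92 mGal
Free-air anomaly = 977866.88 − 978655.75 + (915.92) = 127.05 mGal
Bouguer slab correction = 0.04193 × 1.89 × 2968.0 = 235.21 mGal
Simple Bouguer anomaly = 127.05 − (235.21) = -108.16 mGal
Complete Bouguer anomaly = -108.16 + 1.35 = -106.81 mGal

-106.8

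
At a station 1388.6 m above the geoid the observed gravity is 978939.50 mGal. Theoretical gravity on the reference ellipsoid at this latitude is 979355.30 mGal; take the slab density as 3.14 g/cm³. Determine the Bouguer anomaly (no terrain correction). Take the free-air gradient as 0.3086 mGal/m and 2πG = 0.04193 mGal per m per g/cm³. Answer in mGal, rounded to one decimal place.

-170.1

Free-air correction = 0.3086 × 1388.6 = 428.52 mGal
Free-air anomaly = 978939.50 − 979355.30 + (428.52) = 12.72 mGal
Bouguer slab correction = 0.04193 × 3.14 × 1388.6 = 182.82 mGal
Simple Bouguer anomaly = 12.72 − (182.82) = -170.10 mGal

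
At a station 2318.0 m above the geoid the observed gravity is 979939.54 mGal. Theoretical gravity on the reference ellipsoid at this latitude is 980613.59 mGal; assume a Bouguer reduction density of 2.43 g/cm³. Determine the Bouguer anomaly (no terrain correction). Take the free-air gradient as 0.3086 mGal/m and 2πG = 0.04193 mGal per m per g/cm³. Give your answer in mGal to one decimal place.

-194.9

Free-air correction = 0.3086 × 2318.0 = 715.33 mGal
Free-air anomaly = 979939.54 − 980613.59 + (715.33) = 41.28 mGal
Bouguer slab correction = 0.04193 × 2.43 × 2318.0 = 236.18 mGal
Simple Bouguer anomaly = 41.28 − (236.18) = -194.90 mGal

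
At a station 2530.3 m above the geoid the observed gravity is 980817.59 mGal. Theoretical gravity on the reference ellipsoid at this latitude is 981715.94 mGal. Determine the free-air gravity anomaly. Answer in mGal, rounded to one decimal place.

-117.5

Free-air correction = 0.3086 × 2530.3 = 780.85 mGal
Free-air anomaly = 980817.59 − 981715.94 + (780.85) = -117.50 mGal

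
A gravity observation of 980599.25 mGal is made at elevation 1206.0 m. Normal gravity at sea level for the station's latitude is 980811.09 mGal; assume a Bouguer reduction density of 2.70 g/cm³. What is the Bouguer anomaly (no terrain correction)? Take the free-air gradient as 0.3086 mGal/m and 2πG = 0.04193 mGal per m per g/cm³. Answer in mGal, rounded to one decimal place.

23.8

Free-air correction = 0.3086 × 1206.0 = 372.17 mGal
Free-air anomaly = 980599.25 − 980811.09 + (372.17) = 160.33 mGal
Bouguer slab correction = 0.04193 × 2.70 × 1206.0 = 136.53 mGal
Simple Bouguer anomaly = 160.33 − (136.53) = 23.80 mGal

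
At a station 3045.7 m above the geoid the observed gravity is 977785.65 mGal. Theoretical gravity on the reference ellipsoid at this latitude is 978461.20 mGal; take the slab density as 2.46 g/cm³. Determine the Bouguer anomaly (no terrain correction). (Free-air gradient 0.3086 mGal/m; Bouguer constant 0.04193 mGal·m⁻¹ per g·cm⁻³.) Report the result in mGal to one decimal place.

Free-air correction = 0.3086 × 3045.7 = 939.90 mGal
Free-air anomaly = 977785.65 − 978461.20 + (939.90) = 264.35 mGal
Bouguer slab correction = 0.04193 × 2.46 × 3045.7 = 314.16 mGal
Simple Bouguer anomaly = 264.35 − (314.16) = -49.81 mGal

-49.8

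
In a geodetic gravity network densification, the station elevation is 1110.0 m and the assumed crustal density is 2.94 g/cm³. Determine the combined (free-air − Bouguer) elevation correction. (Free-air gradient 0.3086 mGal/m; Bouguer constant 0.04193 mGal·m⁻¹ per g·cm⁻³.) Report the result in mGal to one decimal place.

Combined gradient = 0.3086 − 0.04193 × 2.94 = 0.1853258 mGal/m
Combined elevation correction = 0.1853258 × 1110.0 = 205.7 mGal

205.7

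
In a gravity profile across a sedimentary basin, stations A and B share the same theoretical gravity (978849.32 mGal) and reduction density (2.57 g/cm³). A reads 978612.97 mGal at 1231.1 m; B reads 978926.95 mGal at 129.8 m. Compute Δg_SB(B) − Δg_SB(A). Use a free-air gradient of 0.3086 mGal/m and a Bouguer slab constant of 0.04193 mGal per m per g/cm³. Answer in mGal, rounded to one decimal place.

Δg_SB(A) = 978612.97 − 978849.32 + 0.3086×1231.1 − 0.04193×2.57×1231.1 = 10.90 mGal
Δg_SB(B) = 978926.95 − 978849.32 + 0.3086×129.8 − 0.04193×2.57×129.8 = 103.70 mGal
Difference = 103.70 − (10.90) = 92.80 mGal

92.8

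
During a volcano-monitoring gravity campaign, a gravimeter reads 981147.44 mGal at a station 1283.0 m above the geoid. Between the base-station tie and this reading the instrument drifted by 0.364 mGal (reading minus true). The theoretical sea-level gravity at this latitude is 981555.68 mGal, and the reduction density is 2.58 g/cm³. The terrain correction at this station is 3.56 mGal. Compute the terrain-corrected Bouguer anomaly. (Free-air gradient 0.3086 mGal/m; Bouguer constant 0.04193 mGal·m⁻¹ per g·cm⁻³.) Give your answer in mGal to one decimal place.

Drift-corrected reading = 981147.44 − (0.364) = 981147.076 mGal
Free-air correction = 0.3086 × 1283.0 = 395.93 mGal
Free-air anomaly = 981147.076 − 981555.68 + (395.93) = -12.674 mGal
Bouguer slab correction = 0.04193 × 2.58 × 1283.0 = 138.79 mGal
Simple Bouguer anomaly = -12.674 − (138.79) = -151.464 mGal
Complete Bouguer anomaly = -151.464 + 3.56 = -147.904 mGal

-147.9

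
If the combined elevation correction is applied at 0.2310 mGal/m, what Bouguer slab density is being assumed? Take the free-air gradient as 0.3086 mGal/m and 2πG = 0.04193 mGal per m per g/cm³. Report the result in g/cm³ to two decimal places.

1.85

0.2310 = 0.3086 − 0.04193 × ρ
ρ = (0.3086 − 0.2310) / 0.04193 = 1.85 g/cm³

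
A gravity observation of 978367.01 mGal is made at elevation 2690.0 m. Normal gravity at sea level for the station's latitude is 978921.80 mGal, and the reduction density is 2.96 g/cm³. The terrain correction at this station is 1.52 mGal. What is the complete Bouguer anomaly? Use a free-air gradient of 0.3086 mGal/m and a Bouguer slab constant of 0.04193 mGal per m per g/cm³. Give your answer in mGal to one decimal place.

Free-air correction = 0.3086 × 2690.0 = 830.13 mGal
Free-air anomaly = 978367.01 − 978921.80 + (830.13) = 275.34 mGal
Bouguer slab correction = 0.04193 × 2.96 × 2690.0 = 333.86 mGal
Simple Bouguer anomaly = 275.34 − (333.86) = -58.52 mGal
Complete Bouguer anomaly = -58.52 + 1.52 = -57.00 mGal

-57.0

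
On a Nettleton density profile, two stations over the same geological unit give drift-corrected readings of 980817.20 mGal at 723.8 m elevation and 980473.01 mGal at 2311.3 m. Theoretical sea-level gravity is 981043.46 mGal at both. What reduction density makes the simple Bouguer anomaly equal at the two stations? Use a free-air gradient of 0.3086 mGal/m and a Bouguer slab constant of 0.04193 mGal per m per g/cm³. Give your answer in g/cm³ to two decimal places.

Δg_obs = 980473.01 − 980817.20 = -344.19 mGal over Δh = 2311.3 − 723.8 = 1587.5 m
Equal Bouguer anomalies ⇒ Δg_obs + (0.3086 − 0.04193ρ)·Δh = 0
0.3086 − 0.04193ρ = −Δg_obs/Δh = 0.21681
ρ = (0.3086 − 0.21681) / 0.04193 = 2.19 g/cm³

2.19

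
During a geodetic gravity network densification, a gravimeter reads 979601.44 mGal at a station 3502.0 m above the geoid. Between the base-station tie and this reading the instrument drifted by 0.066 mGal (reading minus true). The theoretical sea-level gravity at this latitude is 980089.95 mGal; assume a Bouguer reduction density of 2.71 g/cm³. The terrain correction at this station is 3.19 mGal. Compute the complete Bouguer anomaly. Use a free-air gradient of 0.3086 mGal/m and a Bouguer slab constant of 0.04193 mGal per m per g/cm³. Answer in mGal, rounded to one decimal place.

197.4

Drift-corrected reading = 979601.44 − (0.066) = 979601.374 mGal
Free-air correction = 0.3086 × 3502.0 = 1080.72 mGal
Free-air anomaly = 979601.374 − 980089.95 + (1080.72) = 592.144 mGal
Bouguer slab correction = 0.04193 × 2.71 × 3502.0 = 397.93 mGal
Simple Bouguer anomaly = 592.144 − (397.93) = 194.214 mGal
Complete Bouguer anomaly = 194.214 + 3.19 = 197.404 mGal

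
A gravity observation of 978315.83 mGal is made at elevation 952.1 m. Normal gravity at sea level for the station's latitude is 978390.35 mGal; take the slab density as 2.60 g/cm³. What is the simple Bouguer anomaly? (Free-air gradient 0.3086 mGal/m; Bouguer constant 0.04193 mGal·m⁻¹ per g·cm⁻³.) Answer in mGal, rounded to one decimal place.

115.5

Free-air correction = 0.3086 × 952.1 = 293.82 mGal
Free-air anomaly = 978315.83 − 978390.35 + (293.82) = 219.30 mGal
Bouguer slab correction = 0.04193 × 2.60 × 952.1 = 103.80 mGal
Simple Bouguer anomaly = 219.30 − (103.80) = 115.50 mGal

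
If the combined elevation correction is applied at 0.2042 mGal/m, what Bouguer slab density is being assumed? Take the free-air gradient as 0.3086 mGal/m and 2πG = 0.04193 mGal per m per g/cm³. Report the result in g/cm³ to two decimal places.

0.2042 = 0.3086 − 0.04193 × ρ
ρ = (0.3086 − 0.2042) / 0.04193 = 2.49 g/cm³

2.49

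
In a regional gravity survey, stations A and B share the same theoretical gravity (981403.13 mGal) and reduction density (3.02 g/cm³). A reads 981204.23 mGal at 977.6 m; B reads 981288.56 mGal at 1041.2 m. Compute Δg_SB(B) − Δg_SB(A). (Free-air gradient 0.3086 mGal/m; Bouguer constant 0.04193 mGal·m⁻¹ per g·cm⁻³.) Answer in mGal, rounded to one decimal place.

Δg_SB(A) = 981204.23 − 981403.13 + 0.3086×977.6 − 0.04193×3.02×977.6 = -21.00 mGal
Δg_SB(B) = 981288.56 − 981403.13 + 0.3086×1041.2 − 0.04193×3.02×1041.2 = 74.90 mGal
Difference = 74.90 − (-21.00) = 95.90 mGal

95.9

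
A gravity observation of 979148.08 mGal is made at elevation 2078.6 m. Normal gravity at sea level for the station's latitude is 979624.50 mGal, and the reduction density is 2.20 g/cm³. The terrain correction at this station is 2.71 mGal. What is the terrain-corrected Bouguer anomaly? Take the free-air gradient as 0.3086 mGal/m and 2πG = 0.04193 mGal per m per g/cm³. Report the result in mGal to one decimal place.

-24.0

Free-air correction = 0.3086 × 2078.6 = 641.46 mGal
Free-air anomaly = 979148.08 − 979624.50 + (641.46) = 165.04 mGal
Bouguer slab correction = 0.04193 × 2.20 × 2078.6 = 191.74 mGal
Simple Bouguer anomaly = 165.04 − (191.74) = -26.70 mGal
Complete Bouguer anomaly = -26.70 + 2.71 = -23.99 mGal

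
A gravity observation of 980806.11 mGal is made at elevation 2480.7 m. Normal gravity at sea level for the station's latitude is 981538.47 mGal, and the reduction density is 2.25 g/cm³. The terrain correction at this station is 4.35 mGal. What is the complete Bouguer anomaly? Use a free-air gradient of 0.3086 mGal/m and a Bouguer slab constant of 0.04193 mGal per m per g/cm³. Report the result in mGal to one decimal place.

Free-air correction = 0.3086 × 2480.7 = 765.54 mGal
Free-air anomaly = 980806.11 − 981538.47 + (765.54) = 33.18 mGal
Bouguer slab correction = 0.04193 × 2.25 × 2480.7 = 234.04 mGal
Simple Bouguer anomaly = 33.18 − (234.04) = -200.86 mGal
Complete Bouguer anomaly = -200.86 + 4.35 = -196.51 mGal

-196.5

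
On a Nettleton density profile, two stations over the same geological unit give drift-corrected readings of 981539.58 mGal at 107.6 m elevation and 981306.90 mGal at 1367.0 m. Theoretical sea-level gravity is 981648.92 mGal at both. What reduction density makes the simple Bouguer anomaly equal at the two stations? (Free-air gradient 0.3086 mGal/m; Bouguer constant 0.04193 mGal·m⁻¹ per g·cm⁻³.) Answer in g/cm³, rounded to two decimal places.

2.95

Δg_obs = 981306.90 − 981539.58 = -232.68 mGal over Δh = 1367.0 − 107.6 = 1259.4 m
Equal Bouguer anomalies ⇒ Δg_obs + (0.3086 − 0.04193ρ)·Δh = 0
0.3086 − 0.04193ρ = −Δg_obs/Δh = 0.18475
ρ = (0.3086 − 0.18475) / 0.04193 = 2.95 g/cm³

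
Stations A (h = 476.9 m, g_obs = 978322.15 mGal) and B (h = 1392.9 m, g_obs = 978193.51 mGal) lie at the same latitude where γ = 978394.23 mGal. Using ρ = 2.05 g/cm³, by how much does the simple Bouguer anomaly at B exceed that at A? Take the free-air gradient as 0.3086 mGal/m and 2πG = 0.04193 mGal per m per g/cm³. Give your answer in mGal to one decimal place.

75.3

Δg_SB(A) = 978322.15 − 978394.23 + 0.3086×476.9 − 0.04193×2.05×476.9 = 34.10 mGal
Δg_SB(B) = 978193.51 − 978394.23 + 0.3086×1392.9 − 0.04193×2.05×1392.9 = 109.40 mGal
Difference = 109.40 − (34.10) = 75.30 mGal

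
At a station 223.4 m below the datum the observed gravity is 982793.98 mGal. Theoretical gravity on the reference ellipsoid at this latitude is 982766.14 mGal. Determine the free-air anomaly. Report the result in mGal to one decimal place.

-41.1

Free-air correction = 0.3086 × -223.4 = -68.94 mGal
Free-air anomaly = 982793.98 − 982766.14 + (-68.94) = -41.10 mGal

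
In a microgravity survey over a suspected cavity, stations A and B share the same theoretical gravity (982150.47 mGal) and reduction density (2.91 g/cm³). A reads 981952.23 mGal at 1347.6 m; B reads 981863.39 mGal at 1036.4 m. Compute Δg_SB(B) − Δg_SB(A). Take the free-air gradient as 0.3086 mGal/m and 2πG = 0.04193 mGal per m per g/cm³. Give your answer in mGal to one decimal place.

Δg_SB(A) = 981952.23 − 982150.47 + 0.3086×1347.6 − 0.04193×2.91×1347.6 = 53.20 mGal
Δg_SB(B) = 981863.39 − 982150.47 + 0.3086×1036.4 − 0.04193×2.91×1036.4 = -93.70 mGal
Difference = -93.70 − (53.20) = -146.90 mGal

-146.9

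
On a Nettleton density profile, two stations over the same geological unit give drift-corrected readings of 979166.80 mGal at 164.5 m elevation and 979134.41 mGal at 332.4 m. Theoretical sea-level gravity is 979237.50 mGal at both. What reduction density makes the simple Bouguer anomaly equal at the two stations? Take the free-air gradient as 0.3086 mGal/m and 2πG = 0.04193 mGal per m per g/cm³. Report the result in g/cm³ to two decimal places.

2.76

Δg_obs = 979134.41 − 979166.80 = -32.39 mGal over Δh = 332.4 − 164.5 = 167.9 m
Equal Bouguer anomalies ⇒ Δg_obs + (0.3086 − 0.04193ρ)·Δh = 0
0.3086 − 0.04193ρ = −Δg_obs/Δh = 0.19291
ρ = (0.3086 − 0.19291) / 0.04193 = 2.76 g/cm³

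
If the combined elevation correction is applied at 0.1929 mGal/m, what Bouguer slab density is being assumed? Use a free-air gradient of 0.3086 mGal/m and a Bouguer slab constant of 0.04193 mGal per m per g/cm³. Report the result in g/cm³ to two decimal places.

0.1929 = 0.3086 − 0.04193 × ρ
ρ = (0.3086 − 0.1929) / 0.04193 = 2.76 g/cm³

2.76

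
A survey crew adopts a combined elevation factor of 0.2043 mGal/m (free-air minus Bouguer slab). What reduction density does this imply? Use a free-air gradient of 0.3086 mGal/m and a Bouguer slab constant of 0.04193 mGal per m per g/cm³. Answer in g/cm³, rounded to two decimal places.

0.2043 = 0.3086 − 0.04193 × ρ
ρ = (0.3086 − 0.2043) / 0.04193 = 2.49 g/cm³

2.49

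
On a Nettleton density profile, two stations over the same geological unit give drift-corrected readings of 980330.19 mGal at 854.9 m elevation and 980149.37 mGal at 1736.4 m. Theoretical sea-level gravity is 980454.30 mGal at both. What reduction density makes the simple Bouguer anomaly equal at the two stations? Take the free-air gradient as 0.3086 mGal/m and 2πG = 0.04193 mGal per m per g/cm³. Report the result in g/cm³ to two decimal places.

2.47

Δg_obs = 980149.37 − 980330.19 = -180.82 mGal over Δh = 1736.4 − 854.9 = 881.5 m
Equal Bouguer anomalies ⇒ Δg_obs + (0.3086 − 0.04193ρ)·Δh = 0
0.3086 − 0.04193ρ = −Δg_obs/Δh = 0.20513
ρ = (0.3086 − 0.20513) / 0.04193 = 2.47 g/cm³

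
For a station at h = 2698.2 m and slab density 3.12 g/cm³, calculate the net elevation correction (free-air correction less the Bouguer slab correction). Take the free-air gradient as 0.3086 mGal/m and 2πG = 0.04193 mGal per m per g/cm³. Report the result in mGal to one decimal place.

Combined gradient = 0.3086 − 0.04193 × 3.12 = 0.1777784 mGal/m
Combined elevation correction = 0.1777784 × 2698.2 = 479.7 mGal

479.7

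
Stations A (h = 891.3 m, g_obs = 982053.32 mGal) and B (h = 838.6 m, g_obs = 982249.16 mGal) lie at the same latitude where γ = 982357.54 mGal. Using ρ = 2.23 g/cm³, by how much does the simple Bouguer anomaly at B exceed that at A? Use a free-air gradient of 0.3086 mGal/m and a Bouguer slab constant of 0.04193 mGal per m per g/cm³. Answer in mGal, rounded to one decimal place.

184.5

Δg_SB(A) = 982053.32 − 982357.54 + 0.3086×891.3 − 0.04193×2.23×891.3 = -112.50 mGal
Δg_SB(B) = 982249.16 − 982357.54 + 0.3086×838.6 − 0.04193×2.23×838.6 = 72.00 mGal
Difference = 72.00 − (-112.50) = 184.50 mGal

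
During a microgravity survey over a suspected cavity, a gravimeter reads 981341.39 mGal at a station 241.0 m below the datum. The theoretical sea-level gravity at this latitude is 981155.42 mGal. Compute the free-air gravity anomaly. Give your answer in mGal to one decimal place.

Free-air correction = 0.3086 × -241.0 = -74.37 mGal
Free-air anomaly = 981341.39 − 981155.42 + (-74.37) = 111.60 mGal

111.6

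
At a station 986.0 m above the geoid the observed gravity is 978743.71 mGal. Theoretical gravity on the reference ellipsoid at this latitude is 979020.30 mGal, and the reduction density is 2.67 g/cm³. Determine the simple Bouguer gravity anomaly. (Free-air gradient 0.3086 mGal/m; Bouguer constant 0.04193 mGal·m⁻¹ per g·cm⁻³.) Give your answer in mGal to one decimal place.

Free-air correction = 0.3086 × 986.0 = 304.28 mGal
Free-air anomaly = 978743.71 − 979020.30 + (304.28) = 27.69 mGal
Bouguer slab correction = 0.04193 × 2.67 × 986.0 = 110.39 mGal
Simple Bouguer anomaly = 27.69 − (110.39) = -82.70 mGal

-82.7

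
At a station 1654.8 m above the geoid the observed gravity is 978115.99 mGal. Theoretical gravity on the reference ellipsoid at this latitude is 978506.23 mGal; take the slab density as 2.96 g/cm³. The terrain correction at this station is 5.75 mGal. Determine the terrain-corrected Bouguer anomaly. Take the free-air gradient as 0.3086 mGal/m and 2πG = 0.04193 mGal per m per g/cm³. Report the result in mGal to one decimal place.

Free-air correction = 0.3086 × 1654.8 = 510.67 mGal
Free-air anomaly = 978115.99 − 978506.23 + (510.67) = 120.43 mGal
Bouguer slab correction = 0.04193 × 2.96 × 1654.8 = 205.38 mGal
Simple Bouguer anomaly = 120.43 − (205.38) = -84.95 mGal
Complete Bouguer anomaly = -84.95 + 5.75 = -79.20 mGal

-79.2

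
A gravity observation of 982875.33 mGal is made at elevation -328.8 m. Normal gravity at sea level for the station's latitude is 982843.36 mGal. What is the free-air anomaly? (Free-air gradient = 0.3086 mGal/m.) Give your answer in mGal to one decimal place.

-69.5

Free-air correction = 0.3086 × -328.8 = -101.47 mGal
Free-air anomaly = 982875.33 − 982843.36 + (-101.47) = -69.50 mGal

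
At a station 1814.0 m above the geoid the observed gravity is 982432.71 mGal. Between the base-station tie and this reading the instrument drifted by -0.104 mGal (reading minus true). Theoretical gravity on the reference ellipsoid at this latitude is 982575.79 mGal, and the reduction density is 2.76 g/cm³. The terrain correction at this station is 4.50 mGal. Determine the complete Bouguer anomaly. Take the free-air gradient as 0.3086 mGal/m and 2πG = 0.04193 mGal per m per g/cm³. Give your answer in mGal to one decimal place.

211.4

Drift-corrected reading = 982432.71 − (-0.104) = 982432.814 mGal
Free-air correction = 0.3086 × 1814.0 = 559.80 mGal
Free-air anomaly = 982432.814 − 982575.79 + (559.80) = 416.824 mGal
Bouguer slab correction = 0.04193 × 2.76 × 1814.0 = 209.93 mGal
Simple Bouguer anomaly = 416.824 − (209.93) = 206.894 mGal
Complete Bouguer anomaly = 206.894 + 4.50 = 211.394 mGal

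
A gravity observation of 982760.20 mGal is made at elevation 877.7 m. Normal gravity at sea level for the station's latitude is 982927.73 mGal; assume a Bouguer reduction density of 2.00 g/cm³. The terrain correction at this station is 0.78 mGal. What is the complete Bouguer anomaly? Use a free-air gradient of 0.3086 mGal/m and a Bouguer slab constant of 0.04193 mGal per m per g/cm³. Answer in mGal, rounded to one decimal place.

30.5

Free-air correction = 0.3086 × 877.7 = 270.86 mGal
Free-air anomaly = 982760.20 − 982927.73 + (270.86) = 103.33 mGal
Bouguer slab correction = 0.04193 × 2.00 × 877.7 = 73.60 mGal
Simple Bouguer anomaly = 103.33 − (73.60) = 29.73 mGal
Complete Bouguer anomaly = 29.73 + 0.78 = 30.51 mGal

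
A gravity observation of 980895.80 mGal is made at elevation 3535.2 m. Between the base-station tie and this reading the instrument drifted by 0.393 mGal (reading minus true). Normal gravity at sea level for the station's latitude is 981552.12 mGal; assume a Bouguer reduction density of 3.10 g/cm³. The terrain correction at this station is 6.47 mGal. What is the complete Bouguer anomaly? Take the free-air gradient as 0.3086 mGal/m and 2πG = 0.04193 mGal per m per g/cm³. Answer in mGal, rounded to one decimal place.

Drift-corrected reading = 980895.80 − (0.393) = 980895.407 mGal
Free-air correction = 0.3086 × 3535.2 = 1090.96 mGal
Free-air anomaly = 980895.407 − 981552.12 + (1090.96) = 434.247 mGal
Bouguer slab correction = 0.04193 × 3.10 × 3535.2 = 459.52 mGal
Simple Bouguer anomaly = 434.247 − (459.52) = -25.273 mGal
Complete Bouguer anomaly = -25.273 + 6.47 = -18.803 mGal

-18.8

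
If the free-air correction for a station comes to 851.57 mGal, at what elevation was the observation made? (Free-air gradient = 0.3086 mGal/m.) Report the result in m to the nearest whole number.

2759

h = 851.57 / 0.3086 = 2759.46 m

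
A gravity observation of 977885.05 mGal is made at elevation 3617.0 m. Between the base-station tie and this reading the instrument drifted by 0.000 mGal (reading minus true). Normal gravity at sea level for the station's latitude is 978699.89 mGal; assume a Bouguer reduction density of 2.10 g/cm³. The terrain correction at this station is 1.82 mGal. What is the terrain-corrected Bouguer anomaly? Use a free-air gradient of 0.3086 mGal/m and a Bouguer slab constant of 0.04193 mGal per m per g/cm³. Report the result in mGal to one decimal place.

-15.3

Drift-corrected reading = 977885.05 − (0.000) = 977885.050 mGal
Free-air correction = 0.3086 × 3617.0 = 1116.21 mGal
Free-air anomaly = 977885.050 − 978699.89 + (1116.21) = 301.370 mGal
Bouguer slab correction = 0.04193 × 2.10 × 3617.0 = 318.49 mGal
Simple Bouguer anomaly = 301.370 − (318.49) = -17.120 mGal
Complete Bouguer anomaly = -17.120 + 1.82 = -15.300 mGal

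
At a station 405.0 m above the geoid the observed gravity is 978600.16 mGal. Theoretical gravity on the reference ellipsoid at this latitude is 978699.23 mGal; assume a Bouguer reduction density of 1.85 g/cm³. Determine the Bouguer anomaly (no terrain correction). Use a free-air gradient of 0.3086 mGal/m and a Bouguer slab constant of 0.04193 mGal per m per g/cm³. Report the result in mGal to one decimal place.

-5.5

Free-air correction = 0.3086 × 405.0 = 124.98 mGal
Free-air anomaly = 978600.16 − 978699.23 + (124.98) = 25.91 mGal
Bouguer slab correction = 0.04193 × 1.85 × 405.0 = 31.42 mGal
Simple Bouguer anomaly = 25.91 − (31.42) = -5.51 mGal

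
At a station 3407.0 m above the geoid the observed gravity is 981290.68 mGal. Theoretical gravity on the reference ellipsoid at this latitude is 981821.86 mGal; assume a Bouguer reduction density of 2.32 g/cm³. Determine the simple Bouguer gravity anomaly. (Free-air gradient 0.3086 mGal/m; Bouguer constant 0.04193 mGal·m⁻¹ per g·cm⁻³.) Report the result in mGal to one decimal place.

Free-air correction = 0.3086 × 3407.0 = 1051.40 mGal
Free-air anomaly = 981290.68 − 981821.86 + (1051.40) = 520.22 mGal
Bouguer slab correction = 0.04193 × 2.32 × 3407.0 = 331.42 mGal
Simple Bouguer anomaly = 520.22 − (331.42) = 188.80 mGal

188.8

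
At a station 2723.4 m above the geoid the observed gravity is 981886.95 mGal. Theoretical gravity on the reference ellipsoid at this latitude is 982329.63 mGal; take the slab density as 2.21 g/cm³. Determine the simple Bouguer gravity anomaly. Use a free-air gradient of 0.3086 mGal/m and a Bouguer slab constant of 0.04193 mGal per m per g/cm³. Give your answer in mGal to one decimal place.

145.4

Free-air correction = 0.3086 × 2723.4 = 840.44 mGal
Free-air anomaly = 981886.95 − 982329.63 + (840.44) = 397.76 mGal
Bouguer slab correction = 0.04193 × 2.21 × 2723.4 = 252.36 mGal
Simple Bouguer anomaly = 397.76 − (252.36) = 145.40 mGal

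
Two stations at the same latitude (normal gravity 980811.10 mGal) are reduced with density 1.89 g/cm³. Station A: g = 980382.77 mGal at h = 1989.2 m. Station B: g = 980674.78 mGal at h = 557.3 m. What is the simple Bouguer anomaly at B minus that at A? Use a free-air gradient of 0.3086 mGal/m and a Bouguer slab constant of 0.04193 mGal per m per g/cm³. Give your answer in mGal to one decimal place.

Δg_SB(A) = 980382.77 − 980811.10 + 0.3086×1989.2 − 0.04193×1.89×1989.2 = 27.90 mGal
Δg_SB(B) = 980674.78 − 980811.10 + 0.3086×557.3 − 0.04193×1.89×557.3 = -8.50 mGal
Difference = -8.50 − (27.90) = -36.40 mGal

-36.4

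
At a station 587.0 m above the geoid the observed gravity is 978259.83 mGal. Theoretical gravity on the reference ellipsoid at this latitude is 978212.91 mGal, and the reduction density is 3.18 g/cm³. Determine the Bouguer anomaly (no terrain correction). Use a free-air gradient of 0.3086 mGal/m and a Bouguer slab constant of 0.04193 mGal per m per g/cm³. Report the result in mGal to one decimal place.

Free-air correction = 0.3086 × 587.0 = 181.15 mGal
Free-air anomaly = 978259.83 − 978212.91 + (181.15) = 228.07 mGal
Bouguer slab correction = 0.04193 × 3.18 × 587.0 = 78.27 mGal
Simple Bouguer anomaly = 228.07 − (78.27) = 149.80 mGal

149.8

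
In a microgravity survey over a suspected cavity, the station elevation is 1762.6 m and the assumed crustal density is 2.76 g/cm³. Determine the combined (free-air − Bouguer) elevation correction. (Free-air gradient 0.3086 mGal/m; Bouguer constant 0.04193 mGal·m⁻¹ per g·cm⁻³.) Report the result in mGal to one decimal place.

340.0

Combined gradient = 0.3086 − 0.04193 × 2.76 = 0.1928732 mGal/m
Combined elevation correction = 0.1928732 × 1762.6 = 340.0 mGal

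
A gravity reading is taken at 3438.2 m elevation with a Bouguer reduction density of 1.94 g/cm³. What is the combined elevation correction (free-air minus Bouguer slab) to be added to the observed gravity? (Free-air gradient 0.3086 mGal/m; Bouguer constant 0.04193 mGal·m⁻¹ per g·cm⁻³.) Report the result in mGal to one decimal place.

Combined gradient = 0.3086 − 0.04193 × 1.94 = 0.2272558 mGal/m
Combined elevation correction = 0.2272558 × 3438.2 = 781.4 mGal

781.4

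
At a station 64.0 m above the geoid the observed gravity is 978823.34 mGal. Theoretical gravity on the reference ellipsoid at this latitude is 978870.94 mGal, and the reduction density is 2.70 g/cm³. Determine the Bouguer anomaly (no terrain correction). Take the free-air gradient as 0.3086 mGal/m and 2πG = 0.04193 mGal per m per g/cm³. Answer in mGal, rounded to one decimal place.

Free-air correction = 0.3086 × 64.0 = 19.75 mGal
Free-air anomaly = 978823.34 − 978870.94 + (19.75) = -27.85 mGal
Bouguer slab correction = 0.04193 × 2.70 × 64.0 = 7.25 mGal
Simple Bouguer anomaly = -27.85 − (7.25) = -35.10 mGal

-35.1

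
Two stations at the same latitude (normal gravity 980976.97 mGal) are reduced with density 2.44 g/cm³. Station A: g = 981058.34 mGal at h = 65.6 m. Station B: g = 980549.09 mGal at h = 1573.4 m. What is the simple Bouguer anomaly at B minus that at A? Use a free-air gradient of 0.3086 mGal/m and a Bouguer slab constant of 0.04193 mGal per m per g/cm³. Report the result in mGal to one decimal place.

-198.2

Δg_SB(A) = 981058.34 − 980976.97 + 0.3086×65.6 − 0.04193×2.44×65.6 = 94.90 mGal
Δg_SB(B) = 980549.09 − 980976.97 + 0.3086×1573.4 − 0.04193×2.44×1573.4 = -103.30 mGal
Difference = -103.30 − (94.90) = -198.20 mGal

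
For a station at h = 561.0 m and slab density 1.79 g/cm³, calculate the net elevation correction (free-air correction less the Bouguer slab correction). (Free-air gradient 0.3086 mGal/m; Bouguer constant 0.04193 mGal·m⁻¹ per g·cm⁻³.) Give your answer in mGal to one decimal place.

131.0

Combined gradient = 0.3086 − 0.04193 × 1.79 = 0.2335453 mGal/m
Combined elevation correction = 0.2335453 × 561.0 = 131.0 mGal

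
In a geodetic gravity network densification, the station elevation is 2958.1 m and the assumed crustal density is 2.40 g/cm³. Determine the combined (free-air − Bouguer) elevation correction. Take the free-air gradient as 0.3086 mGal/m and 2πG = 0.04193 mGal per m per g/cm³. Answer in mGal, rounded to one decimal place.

615.2

Combined gradient = 0.3086 − 0.04193 × 2.40 = 0.2079680 mGal/m
Combined elevation correction = 0.2079680 × 2958.1 = 615.2 mGal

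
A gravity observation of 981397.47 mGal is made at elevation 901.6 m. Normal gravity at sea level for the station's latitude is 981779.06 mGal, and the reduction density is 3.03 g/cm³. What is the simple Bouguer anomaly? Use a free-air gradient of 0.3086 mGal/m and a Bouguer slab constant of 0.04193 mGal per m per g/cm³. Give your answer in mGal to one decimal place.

Free-air correction = 0.3086 × 901.6 = 278.23 mGal
Free-air anomaly = 981397.47 − 981779.06 + (278.23) = -103.36 mGal
Bouguer slab correction = 0.04193 × 3.03 × 901.6 = 114.55 mGal
Simple Bouguer anomaly = -103.36 − (114.55) = -217.91 mGal

-217.9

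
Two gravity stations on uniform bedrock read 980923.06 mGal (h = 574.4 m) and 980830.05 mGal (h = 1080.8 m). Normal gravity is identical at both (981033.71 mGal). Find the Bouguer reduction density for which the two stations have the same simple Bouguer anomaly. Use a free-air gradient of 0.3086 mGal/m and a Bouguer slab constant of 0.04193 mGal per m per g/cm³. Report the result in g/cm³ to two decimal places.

Δg_obs = 980830.05 − 980923.06 = -93.01 mGal over Δh = 1080.8 − 574.4 = 506.4 m
Equal Bouguer anomalies ⇒ Δg_obs + (0.3086 − 0.04193ρ)·Δh = 0
0.3086 − 0.04193ρ = −Δg_obs/Δh = 0.18367
ρ = (0.3086 − 0.18367) / 0.04193 = 2.98 g/cm³

2.98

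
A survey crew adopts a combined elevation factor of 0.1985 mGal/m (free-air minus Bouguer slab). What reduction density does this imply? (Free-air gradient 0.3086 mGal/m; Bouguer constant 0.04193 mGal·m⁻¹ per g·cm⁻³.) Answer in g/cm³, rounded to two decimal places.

0.1985 = 0.3086 − 0.04193 × ρ
ρ = (0.3086 − 0.1985) / 0.04193 = 2.63 g/cm³

2.63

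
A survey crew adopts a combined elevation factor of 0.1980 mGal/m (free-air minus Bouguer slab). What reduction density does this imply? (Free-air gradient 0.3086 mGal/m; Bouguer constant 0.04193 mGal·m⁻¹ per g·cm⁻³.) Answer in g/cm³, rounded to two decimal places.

0.1980 = 0.3086 − 0.04193 × ρ
ρ = (0.3086 − 0.1980) / 0.04193 = 2.64 g/cm³

2.64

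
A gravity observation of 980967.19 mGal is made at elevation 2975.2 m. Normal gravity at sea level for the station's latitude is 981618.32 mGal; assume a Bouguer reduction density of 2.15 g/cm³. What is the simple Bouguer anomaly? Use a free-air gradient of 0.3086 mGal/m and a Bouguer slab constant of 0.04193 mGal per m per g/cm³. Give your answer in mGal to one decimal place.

Free-air correction = 0.3086 × 2975.2 = 918.15 mGal
Free-air anomaly = 980967.19 − 981618.32 + (918.15) = 267.02 mGal
Bouguer slab correction = 0.04193 × 2.15 × 2975.2 = 268.21 mGal
Simple Bouguer anomaly = 267.02 − (268.21) = -1.19 mGal

-1.2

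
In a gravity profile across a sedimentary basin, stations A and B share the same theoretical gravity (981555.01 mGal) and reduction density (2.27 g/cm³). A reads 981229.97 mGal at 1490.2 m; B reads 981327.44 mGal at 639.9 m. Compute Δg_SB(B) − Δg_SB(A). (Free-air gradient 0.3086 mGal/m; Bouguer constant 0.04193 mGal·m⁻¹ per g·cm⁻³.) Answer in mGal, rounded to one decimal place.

-84.0

Δg_SB(A) = 981229.97 − 981555.01 + 0.3086×1490.2 − 0.04193×2.27×1490.2 = -7.00 mGal
Δg_SB(B) = 981327.44 − 981555.01 + 0.3086×639.9 − 0.04193×2.27×639.9 = -91.00 mGal
Difference = -91.00 − (-7.00) = -84.00 mGal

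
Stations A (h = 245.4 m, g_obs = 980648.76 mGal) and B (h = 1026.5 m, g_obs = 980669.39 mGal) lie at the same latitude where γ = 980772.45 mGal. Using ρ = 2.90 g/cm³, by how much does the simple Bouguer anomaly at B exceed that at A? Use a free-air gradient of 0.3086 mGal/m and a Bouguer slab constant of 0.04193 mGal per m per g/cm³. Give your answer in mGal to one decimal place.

Δg_SB(A) = 980648.76 − 980772.45 + 0.3086×245.4 − 0.04193×2.90×245.4 = -77.80 mGal
Δg_SB(B) = 980669.39 − 980772.45 + 0.3086×1026.5 − 0.04193×2.90×1026.5 = 88.90 mGal
Difference = 88.90 − (-77.80) = 166.70 mGal

166.7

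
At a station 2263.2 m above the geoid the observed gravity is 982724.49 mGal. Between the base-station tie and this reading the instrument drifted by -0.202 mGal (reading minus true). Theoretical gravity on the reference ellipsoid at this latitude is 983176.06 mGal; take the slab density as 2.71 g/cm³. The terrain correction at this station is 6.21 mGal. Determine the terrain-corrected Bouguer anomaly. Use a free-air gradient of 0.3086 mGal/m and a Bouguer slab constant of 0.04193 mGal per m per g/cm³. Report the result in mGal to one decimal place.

-3.9

Drift-corrected reading = 982724.49 − (-0.202) = 982724.692 mGal
Free-air correction = 0.3086 × 2263.2 = 698.42 mGal
Free-air anomaly = 982724.692 − 983176.06 + (698.42) = 247.052 mGal
Bouguer slab correction = 0.04193 × 2.71 × 2263.2 = 257.17 mGal
Simple Bouguer anomaly = 247.052 − (257.17) = -10.118 mGal
Complete Bouguer anomaly = -10.118 + 6.21 = -3.908 mGal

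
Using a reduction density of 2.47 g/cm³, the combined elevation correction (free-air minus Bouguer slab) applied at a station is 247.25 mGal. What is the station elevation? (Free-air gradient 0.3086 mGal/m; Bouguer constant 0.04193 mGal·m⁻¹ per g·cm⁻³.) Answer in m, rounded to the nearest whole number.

Combined gradient = 0.3086 − 0.04193 × 2.47 = 0.2050329 mGal/m
h = 247.25 / 0.2050329 = 1205.90 m

1206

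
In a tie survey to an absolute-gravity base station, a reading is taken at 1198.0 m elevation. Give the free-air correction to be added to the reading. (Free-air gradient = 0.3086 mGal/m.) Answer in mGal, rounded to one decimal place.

Free-air correction = 0.3086 × 1198.0 = 369.7 mGal

369.7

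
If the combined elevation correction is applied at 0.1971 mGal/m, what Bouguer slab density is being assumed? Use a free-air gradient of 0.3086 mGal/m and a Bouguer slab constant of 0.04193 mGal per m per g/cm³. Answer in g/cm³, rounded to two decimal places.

0.1971 = 0.3086 − 0.04193 × ρ
ρ = (0.3086 − 0.1971) / 0.04193 = 2.66 g/cm³

2.66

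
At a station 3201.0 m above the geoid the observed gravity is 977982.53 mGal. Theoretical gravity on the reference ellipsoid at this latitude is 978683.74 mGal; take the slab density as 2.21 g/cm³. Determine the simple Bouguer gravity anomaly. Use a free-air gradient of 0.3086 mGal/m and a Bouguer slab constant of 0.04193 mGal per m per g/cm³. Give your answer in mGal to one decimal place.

Free-air correction = 0.3086 × 3201.0 = 987.83 mGal
Free-air anomaly = 977982.53 − 978683.74 + (987.83) = 286.62 mGal
Bouguer slab correction = 0.04193 × 2.21 × 3201.0 = 296.62 mGal
Simple Bouguer anomaly = 286.62 − (296.62) = -10.00 mGal

-10.0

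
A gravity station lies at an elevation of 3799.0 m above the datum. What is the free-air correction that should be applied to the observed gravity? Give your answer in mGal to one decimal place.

Free-air correction = 0.3086 × 3799.0 = 1172.4 mGal

1172.4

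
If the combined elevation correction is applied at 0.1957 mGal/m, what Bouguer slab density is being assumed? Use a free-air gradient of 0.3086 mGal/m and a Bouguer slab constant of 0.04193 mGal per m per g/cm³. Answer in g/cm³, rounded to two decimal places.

2.69

0.1957 = 0.3086 − 0.04193 × ρ
ρ = (0.3086 − 0.1957) / 0.04193 = 2.69 g/cm³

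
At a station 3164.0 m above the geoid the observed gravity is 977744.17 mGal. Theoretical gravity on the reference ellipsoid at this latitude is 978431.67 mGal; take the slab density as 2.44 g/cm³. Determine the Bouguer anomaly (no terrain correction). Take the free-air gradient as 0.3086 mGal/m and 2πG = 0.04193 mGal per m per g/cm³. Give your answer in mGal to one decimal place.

Free-air correction = 0.3086 × 3164.0 = 976.41 mGal
Free-air anomaly = 977744.17 − 978431.67 + (976.41) = 288.91 mGal
Bouguer slab correction = 0.04193 × 2.44 × 3164.0 = 323.71 mGal
Simple Bouguer anomaly = 288.91 − (323.71) = -34.80 mGal

-34.8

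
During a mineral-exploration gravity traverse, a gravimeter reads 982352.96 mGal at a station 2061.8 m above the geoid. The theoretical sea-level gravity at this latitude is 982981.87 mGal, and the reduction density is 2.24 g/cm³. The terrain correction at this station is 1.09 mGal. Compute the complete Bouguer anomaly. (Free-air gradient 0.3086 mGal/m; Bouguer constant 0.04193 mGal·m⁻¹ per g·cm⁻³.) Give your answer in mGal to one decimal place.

Free-air correction = 0.3086 × 2061.8 = 636.27 mGal
Free-air anomaly = 982352.96 − 982981.87 + (636.27) = 7.36 mGal
Bouguer slab correction = 0.04193 × 2.24 × 2061.8 = 193.65 mGal
Simple Bouguer anomaly = 7.36 − (193.65) = -186.29 mGal
Complete Bouguer anomaly = -186.29 + 1.09 = -185.20 mGal

-185.2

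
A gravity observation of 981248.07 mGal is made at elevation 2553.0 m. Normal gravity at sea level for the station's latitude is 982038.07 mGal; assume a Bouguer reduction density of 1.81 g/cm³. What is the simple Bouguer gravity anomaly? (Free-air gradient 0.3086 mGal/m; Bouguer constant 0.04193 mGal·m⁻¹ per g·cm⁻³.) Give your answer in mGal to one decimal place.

Free-air correction = 0.3086 × 2553.0 = 787.86 mGal
Free-air anomaly = 981248.07 − 982038.07 + (787.86) = -2.14 mGal
Bouguer slab correction = 0.04193 × 1.81 × 2553.0 = 193.76 mGal
Simple Bouguer anomaly = -2.14 − (193.76) = -195.90 mGal

-195.9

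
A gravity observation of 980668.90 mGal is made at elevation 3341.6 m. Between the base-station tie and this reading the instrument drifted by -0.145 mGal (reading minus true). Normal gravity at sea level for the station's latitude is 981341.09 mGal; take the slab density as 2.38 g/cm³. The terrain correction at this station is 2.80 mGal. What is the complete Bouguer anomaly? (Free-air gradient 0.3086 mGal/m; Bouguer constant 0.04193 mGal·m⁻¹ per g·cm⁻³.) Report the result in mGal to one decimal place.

28.5

Drift-corrected reading = 980668.90 − (-0.145) = 980669.045 mGal
Free-air correction = 0.3086 × 3341.6 = 1031.22 mGal
Free-air anomaly = 980669.045 − 981341.09 + (1031.22) = 359.175 mGal
Bouguer slab correction = 0.04193 × 2.38 × 3341.6 = 333.47 mGal
Simple Bouguer anomaly = 359.175 − (333.47) = 25.705 mGal
Complete Bouguer anomaly = 25.705 + 2.80 = 28.505 mGal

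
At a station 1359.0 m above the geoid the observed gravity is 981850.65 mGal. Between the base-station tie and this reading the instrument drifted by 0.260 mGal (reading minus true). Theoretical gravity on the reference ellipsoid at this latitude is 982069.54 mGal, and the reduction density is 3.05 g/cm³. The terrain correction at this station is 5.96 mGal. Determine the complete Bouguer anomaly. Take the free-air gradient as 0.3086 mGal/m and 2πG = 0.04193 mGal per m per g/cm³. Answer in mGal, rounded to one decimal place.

Drift-corrected reading = 981850.65 − (0.260) = 981850.390 mGal
Free-air correction = 0.3086 × 1359.0 = 419.39 mGal
Free-air anomaly = 981850.390 − 982069.54 + (419.39) = 200.240 mGal
Bouguer slab correction = 0.04193 × 3.05 × 1359.0 = 173.80 mGal
Simple Bouguer anomaly = 200.240 − (173.80) = 26.440 mGal
Complete Bouguer anomaly = 26.440 + 5.96 = 32.400 mGal

32.4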